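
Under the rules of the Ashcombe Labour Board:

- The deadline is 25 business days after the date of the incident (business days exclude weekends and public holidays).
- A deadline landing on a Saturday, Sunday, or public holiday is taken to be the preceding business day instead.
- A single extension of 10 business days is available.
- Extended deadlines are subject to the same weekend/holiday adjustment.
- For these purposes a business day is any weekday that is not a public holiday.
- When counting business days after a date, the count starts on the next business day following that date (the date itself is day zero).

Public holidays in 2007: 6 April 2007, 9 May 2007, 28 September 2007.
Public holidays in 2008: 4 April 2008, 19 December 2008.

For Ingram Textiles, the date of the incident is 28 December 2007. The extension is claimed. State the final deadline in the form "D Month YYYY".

25 business days after 28 December 2007, excluding weekends and holidays, is 1 February 2008.
1 February 2008 falls on a Friday, which is a business day, so no adjustment is needed.
The 10-business-day extension runs from 1 February 2008 to 15 February 2008.
15 February 2008 is a Friday and not a listed holiday, so it stands.
Deadline: 15 February 2008.

15 February 2008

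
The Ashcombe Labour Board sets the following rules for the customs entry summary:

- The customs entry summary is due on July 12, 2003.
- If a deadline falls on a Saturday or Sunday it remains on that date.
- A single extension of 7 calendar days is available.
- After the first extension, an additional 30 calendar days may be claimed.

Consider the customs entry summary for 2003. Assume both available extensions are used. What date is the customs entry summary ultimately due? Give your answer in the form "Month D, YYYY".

August 18, 2003

The stated deadline is July 12, 2003.
July 12, 2003 is a Saturday; no weekend or holiday adjustment applies.
Add the 7 calendar-day extension to July 12, 2003: July 19, 2003.
July 19, 2003 falls on a Saturday. The rules make no weekend/holiday allowance, so it remains July 19, 2003.
Add the 30 calendar-day extension to July 19, 2003: August 18, 2003.
August 18, 2003 falls on a Monday. The rules make no weekend/holiday allowance, so it remains August 18, 2003.
So the filing is due August 18, 2003.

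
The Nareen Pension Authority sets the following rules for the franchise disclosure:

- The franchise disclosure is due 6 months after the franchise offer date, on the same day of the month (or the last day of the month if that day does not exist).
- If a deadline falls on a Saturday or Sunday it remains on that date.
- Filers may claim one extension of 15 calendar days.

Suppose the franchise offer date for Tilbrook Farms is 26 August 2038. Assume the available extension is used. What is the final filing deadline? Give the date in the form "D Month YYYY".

6 months after 26 August 2038, on the same day of the month, is 26 February 2039.
26 February 2039 is a Saturday; no weekend or holiday adjustment applies.
The 15-calendar-day extension moves the deadline from 26 February 2039 to 13 March 2039.
No adjustment is made for weekends or holidays, so 13 March 2039 stands.
The final due date is 13 March 2039.

13 March 2039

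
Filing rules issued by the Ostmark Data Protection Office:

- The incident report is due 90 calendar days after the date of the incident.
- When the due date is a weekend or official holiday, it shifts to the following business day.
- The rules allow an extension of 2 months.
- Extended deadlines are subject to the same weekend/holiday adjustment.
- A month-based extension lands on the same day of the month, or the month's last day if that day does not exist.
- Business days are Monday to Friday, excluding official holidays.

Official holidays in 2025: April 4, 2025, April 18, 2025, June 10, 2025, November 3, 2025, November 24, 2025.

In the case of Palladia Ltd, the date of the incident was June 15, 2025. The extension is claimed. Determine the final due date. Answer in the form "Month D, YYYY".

November 17, 2025

Trigger date June 15, 2025 + 90 calendar days = September 13, 2025.
September 13, 2025 is a Saturday; the next business day is September 15, 2025 (Monday).
Add 2 months to September 15, 2025: November 15, 2025.
Because November 15, 2025 is a Saturday, the deadline becomes November 17, 2025 (Monday).
The final due date is November 17, 2025.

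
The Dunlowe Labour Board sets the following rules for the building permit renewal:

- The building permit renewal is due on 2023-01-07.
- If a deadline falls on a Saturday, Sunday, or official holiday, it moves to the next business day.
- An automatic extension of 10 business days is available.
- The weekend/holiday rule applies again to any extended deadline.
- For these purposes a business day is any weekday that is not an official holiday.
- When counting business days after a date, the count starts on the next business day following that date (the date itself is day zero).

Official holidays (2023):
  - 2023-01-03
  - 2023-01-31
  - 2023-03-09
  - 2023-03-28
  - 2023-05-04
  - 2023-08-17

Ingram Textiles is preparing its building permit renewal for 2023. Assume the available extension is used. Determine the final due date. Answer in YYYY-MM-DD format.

2023-01-23

Start from the fixed due date, 2023-01-07.
Because 2023-01-07 is a Saturday, the deadline becomes 2023-01-09 (Monday).
Applying the 10-business-day extension: 10 business days after 2023-01-09 is 2023-01-23.
2023-01-23 (Monday) is already a business day.
So the filing is due 2023-01-23.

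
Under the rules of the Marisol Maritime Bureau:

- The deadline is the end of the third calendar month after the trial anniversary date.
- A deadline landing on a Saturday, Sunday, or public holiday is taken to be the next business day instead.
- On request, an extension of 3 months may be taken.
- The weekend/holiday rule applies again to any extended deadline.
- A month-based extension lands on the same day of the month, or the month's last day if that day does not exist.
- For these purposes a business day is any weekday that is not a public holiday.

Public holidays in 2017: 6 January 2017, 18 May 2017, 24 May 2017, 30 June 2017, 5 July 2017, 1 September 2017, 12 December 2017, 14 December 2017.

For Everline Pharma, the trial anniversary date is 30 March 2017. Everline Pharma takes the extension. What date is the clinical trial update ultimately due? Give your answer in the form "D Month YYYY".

3 October 2017

3 months after 30 March 2017 falls in June 2017; the last day of that month is 30 June 2017.
30 June 2017 is a listed holiday, so it moves to the next business day, 3 July 2017 (Monday).
Add 3 months to 3 July 2017: 3 October 2017.
3 October 2017 (Tuesday) is already a business day.
Final deadline: 3 October 2017.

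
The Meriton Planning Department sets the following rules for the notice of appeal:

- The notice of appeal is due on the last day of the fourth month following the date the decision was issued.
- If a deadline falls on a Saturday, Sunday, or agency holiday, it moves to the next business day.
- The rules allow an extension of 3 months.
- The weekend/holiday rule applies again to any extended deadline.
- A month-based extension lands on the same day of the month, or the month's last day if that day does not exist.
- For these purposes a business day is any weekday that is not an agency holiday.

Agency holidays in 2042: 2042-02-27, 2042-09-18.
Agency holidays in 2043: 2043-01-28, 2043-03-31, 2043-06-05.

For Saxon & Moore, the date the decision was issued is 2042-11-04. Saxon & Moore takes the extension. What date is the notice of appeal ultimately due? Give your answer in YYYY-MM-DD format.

2043-07-01

4 months after 2042-11-04 is March 2043; that month ends on 2043-03-31.
2043-03-31 is a listed holiday; the next business day is 2043-04-01 (Wednesday).
Add 3 months to 2043-04-01: 2043-07-01.
2043-07-01 falls on a Wednesday, which is a business day, so no adjustment is needed.
Final deadline: 2043-07-01.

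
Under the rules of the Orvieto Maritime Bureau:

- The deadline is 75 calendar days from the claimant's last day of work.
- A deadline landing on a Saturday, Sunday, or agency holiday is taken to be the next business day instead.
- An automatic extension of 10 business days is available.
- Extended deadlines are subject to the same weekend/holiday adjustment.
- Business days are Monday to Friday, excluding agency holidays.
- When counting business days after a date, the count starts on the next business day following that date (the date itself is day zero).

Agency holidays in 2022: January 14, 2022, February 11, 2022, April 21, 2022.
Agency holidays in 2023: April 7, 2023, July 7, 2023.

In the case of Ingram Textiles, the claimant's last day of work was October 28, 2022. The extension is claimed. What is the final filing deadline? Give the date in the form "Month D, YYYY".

January 25, 2023

Trigger date October 28, 2022 + 75 calendar days = January 11, 2023.
Since January 11, 2023 is a Wednesday and not a holiday, the date is unchanged.
The 10-business-day extension runs from January 11, 2023 to January 25, 2023.
January 25, 2023 (Wednesday) is already a business day.
Final deadline: January 25, 2023.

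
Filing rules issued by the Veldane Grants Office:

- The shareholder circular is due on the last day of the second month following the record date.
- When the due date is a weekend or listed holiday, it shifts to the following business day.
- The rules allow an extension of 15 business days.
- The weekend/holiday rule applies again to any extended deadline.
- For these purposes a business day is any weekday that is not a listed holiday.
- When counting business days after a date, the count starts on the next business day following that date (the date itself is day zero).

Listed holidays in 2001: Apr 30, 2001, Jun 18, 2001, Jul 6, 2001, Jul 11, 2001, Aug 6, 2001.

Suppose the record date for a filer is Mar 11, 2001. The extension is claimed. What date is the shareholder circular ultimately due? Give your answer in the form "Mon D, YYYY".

Jun 22, 2001

2 months after Mar 11, 2001 is May 2001; that month ends on May 31, 2001.
May 31, 2001 is a Thursday and not a listed holiday, so it stands.
The 15-business-day extension runs from May 31, 2001 to Jun 22, 2001.
Jun 22, 2001 (Friday) is already a business day.
The final due date is Jun 22, 2001.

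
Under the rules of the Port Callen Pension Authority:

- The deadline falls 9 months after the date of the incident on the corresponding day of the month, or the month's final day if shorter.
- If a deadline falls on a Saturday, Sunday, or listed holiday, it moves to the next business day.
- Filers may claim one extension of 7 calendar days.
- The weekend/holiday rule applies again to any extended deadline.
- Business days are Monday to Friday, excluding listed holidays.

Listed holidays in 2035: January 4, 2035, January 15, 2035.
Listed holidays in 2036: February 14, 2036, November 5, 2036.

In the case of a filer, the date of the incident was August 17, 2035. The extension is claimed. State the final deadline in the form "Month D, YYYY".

Moving 9 months forward from August 17, 2035 on the corresponding day gives May 17, 2036.
May 17, 2036 falls on a Saturday. Rolling to the next business day gives May 19, 2036, a Monday.
Add the 7 calendar-day extension to May 19, 2036: May 26, 2036.
May 26, 2036 is a Monday and not a listed holiday, so it stands.
The final due date is May 26, 2036.

May 26, 2036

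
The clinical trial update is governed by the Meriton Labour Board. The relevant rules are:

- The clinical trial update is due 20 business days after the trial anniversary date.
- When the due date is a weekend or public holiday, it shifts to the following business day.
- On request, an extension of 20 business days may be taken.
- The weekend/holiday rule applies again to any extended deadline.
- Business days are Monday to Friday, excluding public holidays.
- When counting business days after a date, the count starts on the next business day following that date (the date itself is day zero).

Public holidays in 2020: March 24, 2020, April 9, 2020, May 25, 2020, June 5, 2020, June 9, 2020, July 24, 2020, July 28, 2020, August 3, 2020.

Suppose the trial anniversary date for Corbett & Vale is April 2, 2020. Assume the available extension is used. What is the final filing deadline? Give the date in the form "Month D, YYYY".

Counting 20 business days after April 2, 2020 (skipping weekends and listed holidays) reaches May 1, 2020.
May 1, 2020 falls on a Friday, which is a business day, so no adjustment is needed.
Counting 20 further business days from May 1, 2020 reaches June 1, 2020.
June 1, 2020 (Monday) is already a business day.
Deadline: June 1, 2020.

June 1, 2020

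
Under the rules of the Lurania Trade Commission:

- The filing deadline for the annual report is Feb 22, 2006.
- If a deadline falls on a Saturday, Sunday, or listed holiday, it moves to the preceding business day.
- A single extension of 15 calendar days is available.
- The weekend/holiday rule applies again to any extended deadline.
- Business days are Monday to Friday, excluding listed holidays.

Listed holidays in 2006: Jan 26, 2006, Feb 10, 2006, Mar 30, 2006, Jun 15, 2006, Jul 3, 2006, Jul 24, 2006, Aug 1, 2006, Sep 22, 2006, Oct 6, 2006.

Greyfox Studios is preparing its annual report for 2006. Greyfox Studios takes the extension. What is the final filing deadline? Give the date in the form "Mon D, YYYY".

Mar 9, 2006

The statutory due date is Feb 22, 2006.
Since Feb 22, 2006 is a Wednesday and not a holiday, the date is unchanged.
Applying the 15-calendar-day extension: Feb 22, 2006 + 15 days = Mar 9, 2006.
Since Mar 9, 2006 is a Thursday and not a holiday, the date is unchanged.
Final deadline: Mar 9, 2006.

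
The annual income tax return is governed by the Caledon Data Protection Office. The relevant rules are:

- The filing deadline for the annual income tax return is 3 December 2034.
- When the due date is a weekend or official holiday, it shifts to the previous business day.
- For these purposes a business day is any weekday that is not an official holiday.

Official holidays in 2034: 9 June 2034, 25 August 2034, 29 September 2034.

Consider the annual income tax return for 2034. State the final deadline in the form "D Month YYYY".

Start from the fixed due date, 3 December 2034.
Because 3 December 2034 is a Sunday, the deadline becomes 1 December 2034 (Friday).
Final deadline: 1 December 2034.

1 December 2034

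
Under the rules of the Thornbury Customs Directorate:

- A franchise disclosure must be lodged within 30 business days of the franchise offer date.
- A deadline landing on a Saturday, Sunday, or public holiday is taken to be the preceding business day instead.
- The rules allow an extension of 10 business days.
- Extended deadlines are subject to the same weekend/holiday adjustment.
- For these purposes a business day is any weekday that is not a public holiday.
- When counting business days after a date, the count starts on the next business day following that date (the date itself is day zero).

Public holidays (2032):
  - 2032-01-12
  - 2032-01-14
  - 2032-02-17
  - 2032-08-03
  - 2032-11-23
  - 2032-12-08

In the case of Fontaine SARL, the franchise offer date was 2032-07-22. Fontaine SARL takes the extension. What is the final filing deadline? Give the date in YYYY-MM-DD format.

Starting the day after 2032-07-22 and counting 30 business days lands on 2032-09-03.
2032-09-03 falls on a Friday, which is a business day, so no adjustment is needed.
Applying the 10-business-day extension: 10 business days after 2032-09-03 is 2032-09-17.
2032-09-17 (Friday) is already a business day.
The final due date is 2032-09-17.

2032-09-17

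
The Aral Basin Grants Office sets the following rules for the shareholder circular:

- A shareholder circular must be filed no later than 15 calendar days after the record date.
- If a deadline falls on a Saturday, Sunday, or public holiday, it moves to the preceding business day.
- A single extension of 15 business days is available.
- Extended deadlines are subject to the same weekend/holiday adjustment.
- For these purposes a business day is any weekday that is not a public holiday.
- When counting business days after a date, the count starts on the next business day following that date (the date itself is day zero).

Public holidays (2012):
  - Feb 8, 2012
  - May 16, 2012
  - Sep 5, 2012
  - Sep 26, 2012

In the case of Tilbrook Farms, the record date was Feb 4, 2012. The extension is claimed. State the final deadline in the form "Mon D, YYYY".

Mar 9, 2012

15 calendar days after Feb 4, 2012 is Feb 19, 2012.
Feb 19, 2012 is a Sunday, so it moves to the preceding business day, Feb 17, 2012 (Friday).
The 15-business-day extension runs from Feb 17, 2012 to Mar 9, 2012.
Mar 9, 2012 (Friday) is already a business day.
So the filing is due Mar 9, 2012.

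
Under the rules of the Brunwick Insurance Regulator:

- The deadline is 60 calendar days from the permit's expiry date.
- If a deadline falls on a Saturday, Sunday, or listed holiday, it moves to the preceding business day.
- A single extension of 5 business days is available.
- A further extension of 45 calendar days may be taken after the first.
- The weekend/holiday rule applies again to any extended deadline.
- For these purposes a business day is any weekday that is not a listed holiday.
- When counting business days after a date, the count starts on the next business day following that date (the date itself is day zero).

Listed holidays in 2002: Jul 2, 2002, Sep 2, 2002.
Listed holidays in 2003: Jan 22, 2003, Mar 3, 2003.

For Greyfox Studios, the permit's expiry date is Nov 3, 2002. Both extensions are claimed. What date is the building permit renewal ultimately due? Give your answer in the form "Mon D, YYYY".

Adding 60 calendar days to Nov 3, 2002 gives Jan 2, 2003.
Jan 2, 2003 (Thursday) is already a business day.
Applying the 5-business-day extension: 5 business days after Jan 2, 2003 is Jan 9, 2003.
Jan 9, 2003 (Thursday) is already a business day.
The 45-calendar-day extension moves the deadline from Jan 9, 2003 to Feb 23, 2003.
Feb 23, 2003 falls on a Sunday. Rolling to the preceding business day gives Feb 21, 2003, a Friday.
Deadline: Feb 21, 2003.

Feb 21, 2003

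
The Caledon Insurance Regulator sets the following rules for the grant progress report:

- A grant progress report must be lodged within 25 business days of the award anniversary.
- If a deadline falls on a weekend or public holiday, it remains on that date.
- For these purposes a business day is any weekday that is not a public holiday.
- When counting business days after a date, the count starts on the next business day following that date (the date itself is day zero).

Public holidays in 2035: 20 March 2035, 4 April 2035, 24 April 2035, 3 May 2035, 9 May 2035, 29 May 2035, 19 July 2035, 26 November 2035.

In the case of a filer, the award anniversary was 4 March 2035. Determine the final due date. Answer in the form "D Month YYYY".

10 April 2035

25 business days after 4 March 2035, excluding weekends and holidays, is 10 April 2035.
10 April 2035 is a Tuesday; no weekend or holiday adjustment applies.
Deadline: 10 April 2035.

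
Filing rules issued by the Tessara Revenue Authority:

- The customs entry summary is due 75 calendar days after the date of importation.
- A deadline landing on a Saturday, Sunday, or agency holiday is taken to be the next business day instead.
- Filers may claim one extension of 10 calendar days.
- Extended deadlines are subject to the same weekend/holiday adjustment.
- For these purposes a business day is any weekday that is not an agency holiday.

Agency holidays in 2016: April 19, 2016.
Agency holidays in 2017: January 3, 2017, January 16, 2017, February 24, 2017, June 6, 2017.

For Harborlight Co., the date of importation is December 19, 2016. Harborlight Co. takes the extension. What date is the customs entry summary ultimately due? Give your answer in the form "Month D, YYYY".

March 16, 2017

75 calendar days after December 19, 2016 is March 4, 2017.
March 4, 2017 falls on a Saturday. Rolling to the next business day gives March 6, 2017, a Monday.
Applying the 10-calendar-day extension: March 6, 2017 + 10 days = March 16, 2017.
Since March 16, 2017 is a Thursday and not a holiday, the date is unchanged.
Final deadline: March 16, 2017.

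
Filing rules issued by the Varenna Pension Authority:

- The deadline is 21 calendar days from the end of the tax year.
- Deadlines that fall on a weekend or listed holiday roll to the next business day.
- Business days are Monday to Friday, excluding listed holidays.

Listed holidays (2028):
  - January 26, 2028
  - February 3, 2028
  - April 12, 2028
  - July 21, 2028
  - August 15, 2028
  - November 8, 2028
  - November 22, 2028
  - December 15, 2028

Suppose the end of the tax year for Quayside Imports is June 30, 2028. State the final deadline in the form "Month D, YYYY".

July 24, 2028

21 calendar days after June 30, 2028 is July 21, 2028.
Because July 21, 2028 is a listed holiday, the deadline becomes July 24, 2028 (Monday).
Final deadline: July 24, 2028.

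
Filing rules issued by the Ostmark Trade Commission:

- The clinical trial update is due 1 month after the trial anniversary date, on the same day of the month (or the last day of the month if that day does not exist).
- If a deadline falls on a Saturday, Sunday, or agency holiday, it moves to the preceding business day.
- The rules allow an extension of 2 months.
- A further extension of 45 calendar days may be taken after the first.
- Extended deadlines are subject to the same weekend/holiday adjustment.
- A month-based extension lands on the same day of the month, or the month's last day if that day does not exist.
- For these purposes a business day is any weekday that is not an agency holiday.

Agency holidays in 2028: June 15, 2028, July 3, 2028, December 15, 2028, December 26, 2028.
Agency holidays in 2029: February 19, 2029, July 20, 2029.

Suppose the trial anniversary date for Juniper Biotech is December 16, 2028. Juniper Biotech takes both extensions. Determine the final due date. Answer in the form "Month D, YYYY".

1 month after December 16, 2028, on the same day of the month, is January 16, 2029.
Since January 16, 2029 is a Tuesday and not a holiday, the date is unchanged.
The 2 months extension carries January 16, 2029 to March 16, 2029.
March 16, 2029 (Friday) is already a business day.
With the 45-day extension, March 16, 2029 becomes April 30, 2029.
April 30, 2029 (Monday) is already a business day.
The final due date is April 30, 2029.

April 30, 2029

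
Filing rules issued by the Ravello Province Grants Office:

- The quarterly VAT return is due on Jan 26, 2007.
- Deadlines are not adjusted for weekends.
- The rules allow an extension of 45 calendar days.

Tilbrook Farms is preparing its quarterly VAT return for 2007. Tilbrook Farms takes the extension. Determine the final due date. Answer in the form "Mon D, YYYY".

Mar 12, 2007

Start from the fixed due date, Jan 26, 2007.
Jan 26, 2007 is a Friday; no weekend or holiday adjustment applies.
The 45-calendar-day extension moves the deadline from Jan 26, 2007 to Mar 12, 2007.
Mar 12, 2007 is a Monday; no weekend or holiday adjustment applies.
Deadline: Mar 12, 2007.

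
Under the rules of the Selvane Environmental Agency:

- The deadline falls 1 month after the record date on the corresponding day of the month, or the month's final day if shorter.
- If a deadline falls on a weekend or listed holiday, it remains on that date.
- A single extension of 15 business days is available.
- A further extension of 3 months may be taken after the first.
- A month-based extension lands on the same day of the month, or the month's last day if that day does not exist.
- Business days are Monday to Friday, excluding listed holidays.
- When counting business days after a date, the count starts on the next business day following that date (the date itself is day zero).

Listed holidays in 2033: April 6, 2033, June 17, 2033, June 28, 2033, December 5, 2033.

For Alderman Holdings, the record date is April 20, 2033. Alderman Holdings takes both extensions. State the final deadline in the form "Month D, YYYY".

September 10, 2033

Moving 1 month forward from April 20, 2033 on the corresponding day gives May 20, 2033.
May 20, 2033 is a Friday; no weekend or holiday adjustment applies.
The 15-business-day extension runs from May 20, 2033 to June 10, 2033.
June 10, 2033 falls on a Friday. The rules make no weekend/holiday allowance, so it remains June 10, 2033.
The 3 months extension carries June 10, 2033 to September 10, 2033.
September 10, 2033 falls on a Saturday. The rules make no weekend/holiday allowance, so it remains September 10, 2033.
So the filing is due September 10, 2033.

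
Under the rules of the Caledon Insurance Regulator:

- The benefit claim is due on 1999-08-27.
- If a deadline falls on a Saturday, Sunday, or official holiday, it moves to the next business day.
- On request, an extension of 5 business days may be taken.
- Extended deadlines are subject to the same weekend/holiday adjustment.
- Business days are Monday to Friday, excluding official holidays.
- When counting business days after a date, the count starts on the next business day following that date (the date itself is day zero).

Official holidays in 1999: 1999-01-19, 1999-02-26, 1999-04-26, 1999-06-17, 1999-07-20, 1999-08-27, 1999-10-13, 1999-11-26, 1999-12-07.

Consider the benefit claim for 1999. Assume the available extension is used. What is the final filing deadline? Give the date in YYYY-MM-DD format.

The stated deadline is 1999-08-27.
1999-08-27 is a listed holiday, so it moves to the next business day, 1999-08-30 (Monday).
Applying the 5-business-day extension: 5 business days after 1999-08-30 is 1999-09-06.
Since 1999-09-06 is a Monday and not a holiday, the date is unchanged.
The final due date is 1999-09-06.

1999-09-06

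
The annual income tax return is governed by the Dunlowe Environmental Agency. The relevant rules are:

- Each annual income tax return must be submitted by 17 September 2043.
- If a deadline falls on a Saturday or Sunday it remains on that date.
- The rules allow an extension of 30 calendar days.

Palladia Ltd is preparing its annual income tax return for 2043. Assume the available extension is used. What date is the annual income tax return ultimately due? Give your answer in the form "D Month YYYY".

17 October 2043

Start from the fixed due date, 17 September 2043.
17 September 2043 is a Thursday; no weekend or holiday adjustment applies.
Add the 30 calendar-day extension to 17 September 2043: 17 October 2043.
17 October 2043 is a Saturday; no weekend or holiday adjustment applies.
Deadline: 17 October 2043.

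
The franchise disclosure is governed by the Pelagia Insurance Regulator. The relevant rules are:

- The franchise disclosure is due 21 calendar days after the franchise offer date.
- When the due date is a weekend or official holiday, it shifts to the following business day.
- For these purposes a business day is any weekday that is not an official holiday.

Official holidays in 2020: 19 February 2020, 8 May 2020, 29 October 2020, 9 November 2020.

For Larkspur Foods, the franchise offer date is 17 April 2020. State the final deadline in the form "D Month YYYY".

From 17 April 2020, 21 calendar days later is 8 May 2020.
8 May 2020 falls on a listed holiday. Rolling to the next business day gives 11 May 2020, a Monday.
Deadline: 11 May 2020.

11 May 2020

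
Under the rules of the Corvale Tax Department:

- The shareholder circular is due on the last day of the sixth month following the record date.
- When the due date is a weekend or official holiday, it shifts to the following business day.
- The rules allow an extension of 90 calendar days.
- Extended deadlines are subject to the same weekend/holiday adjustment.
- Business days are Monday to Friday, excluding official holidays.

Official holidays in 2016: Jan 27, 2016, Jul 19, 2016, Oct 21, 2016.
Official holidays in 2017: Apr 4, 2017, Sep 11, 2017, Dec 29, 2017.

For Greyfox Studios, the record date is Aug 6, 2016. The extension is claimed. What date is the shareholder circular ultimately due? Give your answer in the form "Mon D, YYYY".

6 months after Aug 6, 2016 falls in February 2017; the last day of that month is Feb 28, 2017.
Feb 28, 2017 is a Tuesday and not a listed holiday, so it stands.
The 90-calendar-day extension moves the deadline from Feb 28, 2017 to May 29, 2017.
May 29, 2017 is a Monday and not a listed holiday, so it stands.
The final due date is May 29, 2017.

May 29, 2017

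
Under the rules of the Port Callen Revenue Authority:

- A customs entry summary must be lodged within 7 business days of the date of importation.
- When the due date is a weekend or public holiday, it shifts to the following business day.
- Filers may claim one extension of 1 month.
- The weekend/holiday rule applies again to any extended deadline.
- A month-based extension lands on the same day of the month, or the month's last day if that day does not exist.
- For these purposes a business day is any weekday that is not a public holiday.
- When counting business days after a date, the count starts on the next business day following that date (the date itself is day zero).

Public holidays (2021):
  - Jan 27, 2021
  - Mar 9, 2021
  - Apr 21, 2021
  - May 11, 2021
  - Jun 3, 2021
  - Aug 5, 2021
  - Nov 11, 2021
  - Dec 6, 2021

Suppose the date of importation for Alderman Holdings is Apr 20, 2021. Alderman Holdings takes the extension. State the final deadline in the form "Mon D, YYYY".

Starting the day after Apr 20, 2021 and counting 7 business days lands on Apr 30, 2021.
Since Apr 30, 2021 is a Friday and not a holiday, the date is unchanged.
Add 1 month to Apr 30, 2021: May 30, 2021.
May 30, 2021 is a Sunday; the next business day is May 31, 2021 (Monday).
Deadline: May 31, 2021.

May 31, 2021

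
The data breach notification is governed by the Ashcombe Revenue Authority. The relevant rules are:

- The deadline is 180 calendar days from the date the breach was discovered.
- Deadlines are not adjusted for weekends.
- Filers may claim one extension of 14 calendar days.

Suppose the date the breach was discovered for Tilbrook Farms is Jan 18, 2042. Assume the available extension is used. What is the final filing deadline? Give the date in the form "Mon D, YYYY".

From Jan 18, 2042, 180 calendar days later is Jul 17, 2042.
Jul 17, 2042 is a Thursday; no weekend or holiday adjustment applies.
Add the 14 calendar-day extension to Jul 17, 2042: Jul 31, 2042.
Jul 31, 2042 falls on a Thursday. The rules make no weekend/holiday allowance, so it remains Jul 31, 2042.
The final due date is Jul 31, 2042.

Jul 31, 2042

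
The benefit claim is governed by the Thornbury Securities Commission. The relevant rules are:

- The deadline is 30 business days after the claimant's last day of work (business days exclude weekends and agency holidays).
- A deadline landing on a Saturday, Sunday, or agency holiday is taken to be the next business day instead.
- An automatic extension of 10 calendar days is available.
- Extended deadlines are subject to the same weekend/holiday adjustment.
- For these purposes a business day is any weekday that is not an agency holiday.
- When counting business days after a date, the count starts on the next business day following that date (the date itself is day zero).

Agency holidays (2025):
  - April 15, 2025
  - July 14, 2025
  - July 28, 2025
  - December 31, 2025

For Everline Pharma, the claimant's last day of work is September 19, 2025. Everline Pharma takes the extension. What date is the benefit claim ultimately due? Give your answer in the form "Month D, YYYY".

Starting the day after September 19, 2025 and counting 30 business days lands on October 31, 2025.
October 31, 2025 (Friday) is already a business day.
With the 10-day extension, October 31, 2025 becomes November 10, 2025.
November 10, 2025 (Monday) is already a business day.
Final deadline: November 10, 2025.

November 10, 2025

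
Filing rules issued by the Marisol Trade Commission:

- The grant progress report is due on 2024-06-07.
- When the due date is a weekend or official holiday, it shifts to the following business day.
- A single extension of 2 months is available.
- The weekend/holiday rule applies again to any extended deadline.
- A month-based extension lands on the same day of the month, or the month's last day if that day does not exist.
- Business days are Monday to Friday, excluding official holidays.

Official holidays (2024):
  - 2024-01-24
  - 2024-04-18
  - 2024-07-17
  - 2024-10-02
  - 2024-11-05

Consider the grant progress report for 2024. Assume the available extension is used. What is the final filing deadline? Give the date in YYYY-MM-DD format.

Start from the fixed due date, 2024-06-07.
2024-06-07 (Friday) is already a business day.
Add 2 months to 2024-06-07: 2024-08-07.
2024-08-07 falls on a Wednesday, which is a business day, so no adjustment is needed.
The final due date is 2024-08-07.

2024-08-07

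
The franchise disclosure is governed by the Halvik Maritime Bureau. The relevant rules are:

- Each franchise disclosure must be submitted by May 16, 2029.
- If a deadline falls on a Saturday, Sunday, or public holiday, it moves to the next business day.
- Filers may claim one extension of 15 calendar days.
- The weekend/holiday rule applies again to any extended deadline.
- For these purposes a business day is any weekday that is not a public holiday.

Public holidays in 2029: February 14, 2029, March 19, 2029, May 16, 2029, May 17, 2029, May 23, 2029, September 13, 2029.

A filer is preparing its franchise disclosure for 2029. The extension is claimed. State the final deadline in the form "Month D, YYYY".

The statutory due date is May 16, 2029.
Because May 16, 2029 is a listed holiday, the deadline becomes May 18, 2029 (Friday).
With the 15-day extension, May 18, 2029 becomes June 2, 2029.
Because June 2, 2029 is a Saturday, the deadline becomes June 4, 2029 (Monday).
Final deadline: June 4, 2029.

June 4, 2029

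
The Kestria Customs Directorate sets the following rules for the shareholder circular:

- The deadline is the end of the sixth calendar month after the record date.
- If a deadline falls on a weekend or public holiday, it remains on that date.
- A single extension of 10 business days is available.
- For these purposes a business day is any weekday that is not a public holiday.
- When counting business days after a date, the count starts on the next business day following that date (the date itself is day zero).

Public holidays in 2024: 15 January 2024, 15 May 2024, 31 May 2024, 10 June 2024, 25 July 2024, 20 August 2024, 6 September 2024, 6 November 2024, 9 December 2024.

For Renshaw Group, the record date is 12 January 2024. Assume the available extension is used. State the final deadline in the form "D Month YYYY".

14 August 2024

6 months after 12 January 2024 falls in July 2024; the last day of that month is 31 July 2024.
31 July 2024 falls on a Wednesday. The rules make no weekend/holiday allowance, so it remains 31 July 2024.
The 10-business-day extension runs from 31 July 2024 to 14 August 2024.
14 August 2024 is a Wednesday; no weekend or holiday adjustment applies.
Deadline: 14 August 2024.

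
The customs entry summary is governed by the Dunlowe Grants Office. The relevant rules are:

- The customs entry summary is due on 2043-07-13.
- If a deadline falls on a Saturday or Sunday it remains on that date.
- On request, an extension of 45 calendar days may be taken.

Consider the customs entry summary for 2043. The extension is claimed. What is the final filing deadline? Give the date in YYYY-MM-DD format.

Start from the fixed due date, 2043-07-13.
2043-07-13 is a Monday; no weekend or holiday adjustment applies.
Add the 45 calendar-day extension to 2043-07-13: 2043-08-27.
2043-08-27 is a Thursday; no weekend or holiday adjustment applies.
The final due date is 2043-08-27.

2043-08-27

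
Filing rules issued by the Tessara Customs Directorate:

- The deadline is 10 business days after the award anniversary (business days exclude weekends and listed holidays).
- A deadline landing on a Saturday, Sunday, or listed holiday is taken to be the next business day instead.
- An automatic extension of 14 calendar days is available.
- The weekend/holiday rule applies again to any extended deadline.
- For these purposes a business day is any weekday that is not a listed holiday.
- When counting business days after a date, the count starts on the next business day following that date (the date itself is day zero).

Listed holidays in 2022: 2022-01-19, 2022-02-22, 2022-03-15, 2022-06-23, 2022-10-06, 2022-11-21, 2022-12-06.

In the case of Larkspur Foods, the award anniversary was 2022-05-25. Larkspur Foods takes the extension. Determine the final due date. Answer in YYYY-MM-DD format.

2022-06-22

Starting the day after 2022-05-25 and counting 10 business days lands on 2022-06-08.
2022-06-08 falls on a Wednesday, which is a business day, so no adjustment is needed.
With the 14-day extension, 2022-06-08 becomes 2022-06-22.
2022-06-22 falls on a Wednesday, which is a business day, so no adjustment is needed.
So the filing is due 2022-06-22.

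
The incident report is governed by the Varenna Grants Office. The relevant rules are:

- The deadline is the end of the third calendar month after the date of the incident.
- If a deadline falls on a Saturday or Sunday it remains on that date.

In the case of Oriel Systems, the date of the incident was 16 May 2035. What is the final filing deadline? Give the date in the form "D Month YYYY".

3 months after 16 May 2035 is August 2035; that month ends on 31 August 2035.
31 August 2035 is a Friday; no weekend or holiday adjustment applies.
So the filing is due 31 August 2035.

31 August 2035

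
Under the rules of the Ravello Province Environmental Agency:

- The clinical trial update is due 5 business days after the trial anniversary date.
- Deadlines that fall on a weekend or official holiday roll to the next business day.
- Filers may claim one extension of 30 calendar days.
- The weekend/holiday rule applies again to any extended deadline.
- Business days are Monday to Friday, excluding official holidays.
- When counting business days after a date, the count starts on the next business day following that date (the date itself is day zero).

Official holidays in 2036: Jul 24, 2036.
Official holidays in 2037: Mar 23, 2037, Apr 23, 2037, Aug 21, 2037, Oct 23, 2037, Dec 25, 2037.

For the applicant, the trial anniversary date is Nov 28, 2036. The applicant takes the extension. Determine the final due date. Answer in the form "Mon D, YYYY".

Jan 5, 2037

Starting the day after Nov 28, 2036 and counting 5 business days lands on Dec 5, 2036.
Dec 5, 2036 is a Friday and not a listed holiday, so it stands.
Applying the 30-calendar-day extension: Dec 5, 2036 + 30 days = Jan 4, 2037.
Jan 4, 2037 is a Sunday, so it moves to the next business day, Jan 5, 2037 (Monday).
Deadline: Jan 5, 2037.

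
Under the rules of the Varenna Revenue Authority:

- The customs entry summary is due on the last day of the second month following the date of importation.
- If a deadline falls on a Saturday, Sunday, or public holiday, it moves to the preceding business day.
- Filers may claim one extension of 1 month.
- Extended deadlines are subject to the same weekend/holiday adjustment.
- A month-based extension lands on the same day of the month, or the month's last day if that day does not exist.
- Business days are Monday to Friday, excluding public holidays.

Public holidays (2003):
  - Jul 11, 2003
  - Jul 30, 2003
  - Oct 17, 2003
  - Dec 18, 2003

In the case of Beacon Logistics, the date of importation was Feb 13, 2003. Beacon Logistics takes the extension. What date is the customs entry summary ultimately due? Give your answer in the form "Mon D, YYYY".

2 months after Feb 13, 2003 falls in April 2003; the last day of that month is Apr 30, 2003.
Apr 30, 2003 falls on a Wednesday, which is a business day, so no adjustment is needed.
Applying the 1 month extension: 1 month after Apr 30, 2003 is May 30, 2003.
Since May 30, 2003 is a Friday and not a holiday, the date is unchanged.
The final due date is May 30, 2003.

May 30, 2003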